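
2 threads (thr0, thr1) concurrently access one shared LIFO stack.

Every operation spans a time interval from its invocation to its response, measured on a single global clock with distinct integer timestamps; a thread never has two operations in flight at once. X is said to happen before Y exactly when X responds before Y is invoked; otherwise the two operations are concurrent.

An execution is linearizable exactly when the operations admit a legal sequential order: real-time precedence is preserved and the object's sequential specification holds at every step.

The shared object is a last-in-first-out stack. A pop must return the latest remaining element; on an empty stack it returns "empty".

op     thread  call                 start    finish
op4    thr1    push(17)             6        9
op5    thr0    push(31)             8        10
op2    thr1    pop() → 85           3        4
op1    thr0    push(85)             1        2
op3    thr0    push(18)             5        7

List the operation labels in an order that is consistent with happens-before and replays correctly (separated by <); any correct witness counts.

op1 < op2 < op3 < op4 < op5

after step 1 (op1 push(85)): stack <85>
after step 2 (op2 pop() → 85): stack <>
after step 3 (op3 push(18)): stack <18>
after step 4 (op4 push(17)): stack <18,17>
after step 5 (op5 push(31)): stack <18,17,31>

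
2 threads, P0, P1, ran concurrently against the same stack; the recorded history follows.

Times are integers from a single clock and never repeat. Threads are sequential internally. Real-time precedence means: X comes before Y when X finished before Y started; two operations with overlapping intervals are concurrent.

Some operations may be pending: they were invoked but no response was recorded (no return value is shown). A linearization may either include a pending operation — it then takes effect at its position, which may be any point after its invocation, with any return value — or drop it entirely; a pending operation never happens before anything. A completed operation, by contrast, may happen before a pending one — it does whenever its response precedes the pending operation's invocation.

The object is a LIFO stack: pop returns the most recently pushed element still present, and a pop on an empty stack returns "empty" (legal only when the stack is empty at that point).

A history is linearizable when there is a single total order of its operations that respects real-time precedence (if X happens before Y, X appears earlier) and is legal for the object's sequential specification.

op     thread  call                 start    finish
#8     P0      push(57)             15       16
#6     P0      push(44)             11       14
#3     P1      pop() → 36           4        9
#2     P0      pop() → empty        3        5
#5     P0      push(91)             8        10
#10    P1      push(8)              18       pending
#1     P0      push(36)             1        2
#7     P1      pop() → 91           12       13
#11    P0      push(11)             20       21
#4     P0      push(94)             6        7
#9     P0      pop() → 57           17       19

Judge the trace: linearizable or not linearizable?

linearizable

one valid linearization: #1, #3, #2, #4, #5, #7, #6, #8, #9, #10, #11
step 1: #1 push(36) — stack <36>
step 2: #3 pop() → 36 — stack <>
step 3: #2 pop() → empty — stack <>
step 4: #4 push(94) — stack <94>
step 5: #5 push(91) — stack <94,91>
step 6: #7 pop() → 91 — stack <94>
step 7: #6 push(44) — stack <94,44>
step 8: #8 push(57) — stack <94,44,57>
step 9: #9 pop() → 57 — stack <94,44>
step 10: #10 push(8) (pending, included) — stack <94,44,8>
step 11: #11 push(11) — stack <94,44,8,11>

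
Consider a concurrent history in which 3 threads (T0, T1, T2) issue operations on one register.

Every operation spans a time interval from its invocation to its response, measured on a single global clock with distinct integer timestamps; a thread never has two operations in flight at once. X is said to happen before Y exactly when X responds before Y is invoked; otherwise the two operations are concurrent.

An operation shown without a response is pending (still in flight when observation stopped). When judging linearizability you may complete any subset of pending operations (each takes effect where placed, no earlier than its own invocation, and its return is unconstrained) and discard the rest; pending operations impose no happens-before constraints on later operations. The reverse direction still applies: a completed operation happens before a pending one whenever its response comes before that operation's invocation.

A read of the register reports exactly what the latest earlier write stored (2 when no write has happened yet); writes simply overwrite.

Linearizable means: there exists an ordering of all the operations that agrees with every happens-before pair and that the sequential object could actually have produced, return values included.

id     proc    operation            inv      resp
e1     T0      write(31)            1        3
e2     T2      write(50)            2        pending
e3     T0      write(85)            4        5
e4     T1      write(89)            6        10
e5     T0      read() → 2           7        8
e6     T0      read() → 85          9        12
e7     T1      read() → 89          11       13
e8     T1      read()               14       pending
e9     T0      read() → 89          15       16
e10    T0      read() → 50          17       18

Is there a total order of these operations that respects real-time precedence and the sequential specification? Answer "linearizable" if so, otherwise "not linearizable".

prefix check: 1..7 passes, 1..8 fails once e5's time-8 response joins
the sole real-time-consistent order of 3 completed operations fails the register replay
include/drop combinations of the 2 pending operations (e2, e4) were all tried; none helps
e.g. e1, e3, e5 (pending dropped): illegal at step 3, since e5 read() → 2 cannot apply there

not linearizable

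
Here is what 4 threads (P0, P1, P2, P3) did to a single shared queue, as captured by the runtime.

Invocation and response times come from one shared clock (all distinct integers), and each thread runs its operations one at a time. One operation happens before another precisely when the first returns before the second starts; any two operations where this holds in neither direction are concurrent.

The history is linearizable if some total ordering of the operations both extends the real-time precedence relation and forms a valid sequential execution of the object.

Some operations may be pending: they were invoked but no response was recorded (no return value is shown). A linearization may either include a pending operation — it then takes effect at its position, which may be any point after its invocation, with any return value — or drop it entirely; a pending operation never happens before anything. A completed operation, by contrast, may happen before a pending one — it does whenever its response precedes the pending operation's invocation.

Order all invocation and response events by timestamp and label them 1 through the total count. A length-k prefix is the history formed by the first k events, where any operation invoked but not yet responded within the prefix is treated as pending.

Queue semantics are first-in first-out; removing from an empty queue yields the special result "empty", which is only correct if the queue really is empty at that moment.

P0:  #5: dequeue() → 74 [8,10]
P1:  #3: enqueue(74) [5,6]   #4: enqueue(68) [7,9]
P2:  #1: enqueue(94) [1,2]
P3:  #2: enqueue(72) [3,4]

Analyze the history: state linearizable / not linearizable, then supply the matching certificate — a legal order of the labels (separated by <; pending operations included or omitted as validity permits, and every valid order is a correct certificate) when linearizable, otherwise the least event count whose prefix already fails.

not linearizable — minimal violating prefix: 10 events

prefix check: 1..9 passes, 1..10 fails once #5's time-10 response joins
every one of the 2 real-time-consistent orders over 5 completed queue ops fails the sequential spec
for example #1, #2, #3, #4, #5 fails at step 5: #5 dequeue() → 74 is not legal there
for example #1, #2, #3, #5, #4 fails at step 4: #5 dequeue() → 74 is not legal there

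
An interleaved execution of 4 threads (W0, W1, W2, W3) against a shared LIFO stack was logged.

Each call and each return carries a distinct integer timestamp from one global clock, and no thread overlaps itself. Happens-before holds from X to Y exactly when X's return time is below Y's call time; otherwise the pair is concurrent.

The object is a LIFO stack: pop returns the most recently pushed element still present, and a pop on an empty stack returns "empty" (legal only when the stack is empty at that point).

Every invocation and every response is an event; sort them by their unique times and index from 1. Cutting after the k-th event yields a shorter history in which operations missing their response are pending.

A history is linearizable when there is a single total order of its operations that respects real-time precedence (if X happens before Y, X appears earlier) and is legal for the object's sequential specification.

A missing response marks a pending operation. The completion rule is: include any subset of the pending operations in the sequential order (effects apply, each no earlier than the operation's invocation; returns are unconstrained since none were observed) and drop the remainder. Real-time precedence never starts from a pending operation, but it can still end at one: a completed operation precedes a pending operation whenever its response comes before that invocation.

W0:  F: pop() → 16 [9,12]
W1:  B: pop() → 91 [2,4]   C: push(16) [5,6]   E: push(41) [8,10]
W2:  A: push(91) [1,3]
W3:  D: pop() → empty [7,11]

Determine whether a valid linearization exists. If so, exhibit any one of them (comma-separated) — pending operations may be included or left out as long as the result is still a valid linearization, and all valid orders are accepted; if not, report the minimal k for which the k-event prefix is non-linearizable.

1. A push(91), leaving stack <91>
2. B pop() → 91, leaving stack <>
3. C push(16), leaving stack <16>
4. F pop() → 16, leaving stack <>
5. D pop() → empty, leaving stack <>
6. E push(41), leaving stack <41>

linearizable — witness: A, B, C, F, D, E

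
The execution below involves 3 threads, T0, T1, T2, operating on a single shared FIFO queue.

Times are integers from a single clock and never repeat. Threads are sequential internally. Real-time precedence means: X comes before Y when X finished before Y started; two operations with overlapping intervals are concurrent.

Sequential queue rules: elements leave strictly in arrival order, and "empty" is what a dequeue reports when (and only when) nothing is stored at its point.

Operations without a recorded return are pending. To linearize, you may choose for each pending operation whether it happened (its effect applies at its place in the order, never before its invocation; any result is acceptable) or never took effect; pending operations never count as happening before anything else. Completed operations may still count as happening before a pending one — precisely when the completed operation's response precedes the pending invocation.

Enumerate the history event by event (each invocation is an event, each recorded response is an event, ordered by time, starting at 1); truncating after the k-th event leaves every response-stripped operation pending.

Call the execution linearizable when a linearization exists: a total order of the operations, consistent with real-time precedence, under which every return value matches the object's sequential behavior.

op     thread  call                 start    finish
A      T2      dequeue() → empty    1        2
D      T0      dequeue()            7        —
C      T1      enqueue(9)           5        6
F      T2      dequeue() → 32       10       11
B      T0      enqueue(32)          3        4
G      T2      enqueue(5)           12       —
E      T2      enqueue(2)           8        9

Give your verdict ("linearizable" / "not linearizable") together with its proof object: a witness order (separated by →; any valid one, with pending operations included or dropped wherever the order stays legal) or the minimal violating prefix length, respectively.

linearizable — witness: A → B → C → E → F

step 1: A dequeue() → empty — queue <>
step 2: B enqueue(32) — queue <32>
step 3: C enqueue(9) — queue <32,9>
step 4: E enqueue(2) — queue <32,9,2>
step 5: F dequeue() → 32 — queue <9,2>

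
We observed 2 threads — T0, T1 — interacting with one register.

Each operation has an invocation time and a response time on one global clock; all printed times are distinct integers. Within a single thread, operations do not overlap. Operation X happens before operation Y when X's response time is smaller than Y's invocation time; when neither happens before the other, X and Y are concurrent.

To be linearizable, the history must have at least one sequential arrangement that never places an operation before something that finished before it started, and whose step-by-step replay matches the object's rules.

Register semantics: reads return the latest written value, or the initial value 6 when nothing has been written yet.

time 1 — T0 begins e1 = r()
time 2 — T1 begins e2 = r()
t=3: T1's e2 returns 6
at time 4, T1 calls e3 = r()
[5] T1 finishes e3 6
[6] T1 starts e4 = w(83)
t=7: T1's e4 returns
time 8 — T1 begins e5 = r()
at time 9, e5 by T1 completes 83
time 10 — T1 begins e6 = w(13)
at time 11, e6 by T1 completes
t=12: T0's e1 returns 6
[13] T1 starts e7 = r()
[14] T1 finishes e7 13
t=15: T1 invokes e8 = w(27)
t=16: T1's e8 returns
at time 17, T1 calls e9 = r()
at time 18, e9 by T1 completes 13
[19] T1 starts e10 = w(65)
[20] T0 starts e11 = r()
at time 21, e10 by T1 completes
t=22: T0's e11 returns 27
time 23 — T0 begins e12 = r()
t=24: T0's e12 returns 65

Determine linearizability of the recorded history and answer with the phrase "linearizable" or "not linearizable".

the violation lands at event 18, e9's response at time 18: events 1..17 linearize, events 1..18 do not
real-time-consistent orders of the 9 completed operations: 6 — all fail the register replay
e.g. e1, e2, e3, e4, e5, e6, e7, e8, e9: illegal at step 9, since e9 r() → 13 cannot apply there
e.g. e2, e1, e3, e4, e5, e6, e7, e8, e9: illegal at step 9, since e9 r() → 13 cannot apply there

not linearizable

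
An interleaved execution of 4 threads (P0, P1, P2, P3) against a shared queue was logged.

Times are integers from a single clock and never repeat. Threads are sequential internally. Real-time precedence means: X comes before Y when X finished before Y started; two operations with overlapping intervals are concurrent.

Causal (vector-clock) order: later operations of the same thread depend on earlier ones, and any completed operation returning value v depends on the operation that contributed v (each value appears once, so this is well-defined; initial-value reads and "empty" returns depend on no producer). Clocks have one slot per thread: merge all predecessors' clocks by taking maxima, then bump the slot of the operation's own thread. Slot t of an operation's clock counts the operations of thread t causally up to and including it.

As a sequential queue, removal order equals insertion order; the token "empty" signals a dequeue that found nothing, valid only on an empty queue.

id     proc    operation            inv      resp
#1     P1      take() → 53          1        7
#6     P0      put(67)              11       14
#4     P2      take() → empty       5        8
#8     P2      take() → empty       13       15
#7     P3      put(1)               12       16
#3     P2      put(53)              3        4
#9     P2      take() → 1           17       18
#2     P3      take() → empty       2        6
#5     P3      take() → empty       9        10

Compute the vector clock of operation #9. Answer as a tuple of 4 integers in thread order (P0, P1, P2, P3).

no predecessors for #2 (invoked 2): P3 increments from zero → (0, 0, 0, 1)
no predecessors for #3 (invoked 3): P2 increments from zero → (0, 0, 1, 0)
no predecessors for #6 (invoked 11): P0 increments from zero → (1, 0, 0, 0)
merge at #5 (invoked 9): VC(#2)=(0, 0, 0, 1), own-thread bump on P3 → (0, 0, 0, 2)
merge at #4 (invoked 5): VC(#3)=(0, 0, 1, 0), own-thread bump on P2 → (0, 0, 2, 0)
merge at #1 (invoked 1): VC(#3)=(0, 0, 1, 0), own-thread bump on P1 → (0, 1, 1, 0)
merge at #7 (invoked 12): VC(#5)=(0, 0, 0, 2), own-thread bump on P3 → (0, 0, 0, 3)
merge at #8 (invoked 13): VC(#4)=(0, 0, 2, 0), own-thread bump on P2 → (0, 0, 3, 0)
merge at #9 (invoked 17): VC(#7)=(0, 0, 0, 3), VC(#8)=(0, 0, 3, 0), own-thread bump on P2 → (0, 0, 4, 3)
target: VC(#9) = (0, 0, 4, 3)

(0, 0, 4, 3)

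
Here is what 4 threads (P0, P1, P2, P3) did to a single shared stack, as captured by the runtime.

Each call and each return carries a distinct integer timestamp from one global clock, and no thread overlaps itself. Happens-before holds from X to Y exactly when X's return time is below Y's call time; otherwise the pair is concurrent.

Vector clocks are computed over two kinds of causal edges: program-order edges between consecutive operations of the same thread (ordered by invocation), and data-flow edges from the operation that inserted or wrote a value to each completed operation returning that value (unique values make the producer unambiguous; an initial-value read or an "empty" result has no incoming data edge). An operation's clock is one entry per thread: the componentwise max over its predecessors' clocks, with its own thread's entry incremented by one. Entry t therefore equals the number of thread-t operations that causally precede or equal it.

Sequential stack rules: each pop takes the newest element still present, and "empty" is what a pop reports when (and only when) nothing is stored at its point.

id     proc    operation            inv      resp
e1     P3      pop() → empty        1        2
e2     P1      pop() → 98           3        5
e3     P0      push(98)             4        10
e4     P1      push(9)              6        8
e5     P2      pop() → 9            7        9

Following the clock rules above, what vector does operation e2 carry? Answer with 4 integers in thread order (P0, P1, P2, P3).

(1, 1, 0, 0)

no predecessors for e1 (invoked 1): P3 increments from zero → (0, 0, 0, 1)
no predecessors for e3 (invoked 4): P0 increments from zero → (1, 0, 0, 0)
from VC(e3)=(1, 0, 0, 0), e2 (invoked 3) maxes components and bumps P1 → (1, 1, 0, 0)
from VC(e2)=(1, 1, 0, 0), e4 (invoked 6) maxes components and bumps P1 → (1, 2, 0, 0)
from VC(e4)=(1, 2, 0, 0), e5 (invoked 7) maxes components and bumps P2 → (1, 2, 1, 0)
target: VC(e2) = (1, 1, 0, 0)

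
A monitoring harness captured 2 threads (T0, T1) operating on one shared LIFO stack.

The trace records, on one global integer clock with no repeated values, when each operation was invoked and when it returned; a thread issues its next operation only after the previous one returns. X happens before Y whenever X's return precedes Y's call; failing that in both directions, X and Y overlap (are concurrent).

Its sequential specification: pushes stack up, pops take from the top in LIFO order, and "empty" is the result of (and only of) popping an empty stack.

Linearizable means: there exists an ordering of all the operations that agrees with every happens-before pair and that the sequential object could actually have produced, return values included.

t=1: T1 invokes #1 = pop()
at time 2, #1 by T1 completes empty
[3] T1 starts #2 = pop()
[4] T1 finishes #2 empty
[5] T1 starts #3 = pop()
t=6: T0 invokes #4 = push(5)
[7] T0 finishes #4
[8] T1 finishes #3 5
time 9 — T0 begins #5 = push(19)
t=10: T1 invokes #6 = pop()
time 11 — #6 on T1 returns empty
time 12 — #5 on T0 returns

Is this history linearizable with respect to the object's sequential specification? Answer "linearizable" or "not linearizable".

one valid linearization: #1, #2, #4, #3, #6, #5
step 1: #1 pop() → empty — stack <>
step 2: #2 pop() → empty — stack <>
step 3: #4 push(5) — stack <5>
step 4: #3 pop() → 5 — stack <>
step 5: #6 pop() → empty — stack <>
step 6: #5 push(19) — stack <19>

linearizable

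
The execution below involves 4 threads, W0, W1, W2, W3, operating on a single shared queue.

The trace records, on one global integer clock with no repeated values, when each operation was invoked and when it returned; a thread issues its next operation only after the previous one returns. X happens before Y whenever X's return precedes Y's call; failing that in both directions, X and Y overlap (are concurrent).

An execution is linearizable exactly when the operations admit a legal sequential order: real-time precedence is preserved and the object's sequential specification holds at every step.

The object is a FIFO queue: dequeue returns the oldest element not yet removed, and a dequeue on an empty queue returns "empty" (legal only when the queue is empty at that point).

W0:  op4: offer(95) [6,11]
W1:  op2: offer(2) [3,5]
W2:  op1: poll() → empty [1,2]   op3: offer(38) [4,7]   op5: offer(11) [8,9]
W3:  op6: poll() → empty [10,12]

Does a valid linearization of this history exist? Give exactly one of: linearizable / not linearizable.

not linearizable

prefix check: 1..11 passes, 1..12 fails once op6's time-12 response joins
no legal order exists: 7 real-time-consistent candidates over 6 completed queue operations, all rejected
for example op1, op2, op3, op4, op5, op6 fails at step 6: op6 poll() → empty is not legal there
for example op1, op2, op3, op5, op4, op6 fails at step 6: op6 poll() → empty is not legal there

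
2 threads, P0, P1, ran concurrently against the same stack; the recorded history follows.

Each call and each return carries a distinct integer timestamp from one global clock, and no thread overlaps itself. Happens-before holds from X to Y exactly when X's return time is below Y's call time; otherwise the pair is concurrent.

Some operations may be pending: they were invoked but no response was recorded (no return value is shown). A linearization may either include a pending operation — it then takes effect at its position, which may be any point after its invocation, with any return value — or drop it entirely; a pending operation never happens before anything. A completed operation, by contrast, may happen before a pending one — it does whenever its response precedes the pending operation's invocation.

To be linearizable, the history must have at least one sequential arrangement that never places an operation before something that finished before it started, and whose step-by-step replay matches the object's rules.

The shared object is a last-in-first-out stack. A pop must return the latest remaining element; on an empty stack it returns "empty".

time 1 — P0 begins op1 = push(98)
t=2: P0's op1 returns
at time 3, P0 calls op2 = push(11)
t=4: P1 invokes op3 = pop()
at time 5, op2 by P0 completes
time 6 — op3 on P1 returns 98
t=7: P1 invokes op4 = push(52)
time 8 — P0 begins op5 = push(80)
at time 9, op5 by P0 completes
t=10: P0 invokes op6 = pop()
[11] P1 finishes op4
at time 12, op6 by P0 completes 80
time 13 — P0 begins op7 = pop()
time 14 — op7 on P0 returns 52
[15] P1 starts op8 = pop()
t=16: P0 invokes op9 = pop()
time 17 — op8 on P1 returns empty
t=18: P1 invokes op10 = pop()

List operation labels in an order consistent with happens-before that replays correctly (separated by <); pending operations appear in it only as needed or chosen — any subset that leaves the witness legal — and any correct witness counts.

1. op1 push(98), leaving stack <98>
2. op3 pop() → 98, leaving stack <>
3. op2 push(11), leaving stack <11>
4. op4 push(52), leaving stack <11,52>
5. op5 push(80), leaving stack <11,52,80>
6. op6 pop() → 80, leaving stack <11,52>
7. op7 pop() → 52, leaving stack <11>
8. op9 pop() (pending, included), leaving stack <>
9. op8 pop() → empty, leaving stack <>

op1 < op3 < op2 < op4 < op5 < op6 < op7 < op9 < op8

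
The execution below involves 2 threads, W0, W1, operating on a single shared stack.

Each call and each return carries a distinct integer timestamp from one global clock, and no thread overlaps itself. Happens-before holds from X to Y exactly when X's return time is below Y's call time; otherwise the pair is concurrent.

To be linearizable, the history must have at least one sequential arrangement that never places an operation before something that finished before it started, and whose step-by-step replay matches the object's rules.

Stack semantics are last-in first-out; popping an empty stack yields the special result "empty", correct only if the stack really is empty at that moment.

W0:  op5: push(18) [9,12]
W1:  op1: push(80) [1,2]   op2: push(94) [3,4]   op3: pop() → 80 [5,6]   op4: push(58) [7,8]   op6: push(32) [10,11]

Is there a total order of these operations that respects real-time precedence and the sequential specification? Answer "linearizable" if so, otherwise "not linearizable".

already the first 6 events (up to op3's response at time 6) admit no linearization; the first 5 still do
one real-time candidate order over the 3 completed operations — the stack replay rejects it
for example op1, op2, op3 fails at step 3: op3 pop() → 80 is not legal there

not linearizable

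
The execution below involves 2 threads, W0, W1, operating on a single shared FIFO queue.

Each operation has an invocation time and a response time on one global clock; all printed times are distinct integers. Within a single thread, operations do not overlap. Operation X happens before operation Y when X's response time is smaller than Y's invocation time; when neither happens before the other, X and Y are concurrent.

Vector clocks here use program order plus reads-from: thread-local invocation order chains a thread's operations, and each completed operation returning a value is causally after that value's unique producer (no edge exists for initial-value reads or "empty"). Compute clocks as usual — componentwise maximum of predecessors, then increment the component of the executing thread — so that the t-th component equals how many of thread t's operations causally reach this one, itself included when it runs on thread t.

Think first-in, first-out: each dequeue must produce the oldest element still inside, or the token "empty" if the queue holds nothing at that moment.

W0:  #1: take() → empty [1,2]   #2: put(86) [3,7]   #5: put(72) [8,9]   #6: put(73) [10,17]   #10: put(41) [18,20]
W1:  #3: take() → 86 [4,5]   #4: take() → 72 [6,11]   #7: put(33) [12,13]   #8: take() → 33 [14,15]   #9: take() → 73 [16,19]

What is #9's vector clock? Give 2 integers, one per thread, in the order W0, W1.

#1, invoked 1, has no incoming edges; only W0's bump applies → (1, 0)
merge at #2 (invoked 3): VC(#1)=(1, 0), own-thread bump on W0 → (2, 0)
merge at #3 (invoked 4): VC(#2)=(2, 0), own-thread bump on W1 → (2, 1)
merge at #5 (invoked 8): VC(#2)=(2, 0), own-thread bump on W0 → (3, 0)
merge at #6 (invoked 10): VC(#5)=(3, 0), own-thread bump on W0 → (4, 0)
merge at #4 (invoked 6): VC(#3)=(2, 1), VC(#5)=(3, 0), own-thread bump on W1 → (3, 2)
merge at #10 (invoked 18): VC(#6)=(4, 0), own-thread bump on W0 → (5, 0)
merge at #7 (invoked 12): VC(#4)=(3, 2), own-thread bump on W1 → (3, 3)
merge at #8 (invoked 14): VC(#7)=(3, 3), own-thread bump on W1 → (3, 4)
merge at #9 (invoked 16): VC(#6)=(4, 0), VC(#8)=(3, 4), own-thread bump on W1 → (4, 5)
target: VC(#9) = (4, 5)

(4, 5)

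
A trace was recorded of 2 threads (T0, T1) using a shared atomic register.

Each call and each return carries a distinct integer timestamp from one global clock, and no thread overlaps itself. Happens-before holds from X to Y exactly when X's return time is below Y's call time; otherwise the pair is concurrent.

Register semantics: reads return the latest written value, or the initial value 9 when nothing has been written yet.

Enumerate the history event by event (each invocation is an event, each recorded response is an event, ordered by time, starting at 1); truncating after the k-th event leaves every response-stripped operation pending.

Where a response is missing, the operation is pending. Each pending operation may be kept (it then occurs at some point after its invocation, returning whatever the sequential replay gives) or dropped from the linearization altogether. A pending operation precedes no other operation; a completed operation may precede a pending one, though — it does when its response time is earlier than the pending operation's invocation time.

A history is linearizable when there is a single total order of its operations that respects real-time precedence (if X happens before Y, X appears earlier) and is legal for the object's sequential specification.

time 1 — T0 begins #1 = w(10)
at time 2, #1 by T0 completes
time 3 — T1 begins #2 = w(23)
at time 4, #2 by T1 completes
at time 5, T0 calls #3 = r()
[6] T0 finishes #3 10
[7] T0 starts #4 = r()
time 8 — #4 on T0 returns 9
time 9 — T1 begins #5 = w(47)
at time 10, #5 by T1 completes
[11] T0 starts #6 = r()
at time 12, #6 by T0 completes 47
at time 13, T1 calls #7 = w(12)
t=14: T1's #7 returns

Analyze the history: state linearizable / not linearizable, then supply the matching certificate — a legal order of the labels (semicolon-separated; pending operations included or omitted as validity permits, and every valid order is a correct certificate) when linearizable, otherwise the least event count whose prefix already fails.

not linearizable — minimal violating prefix: 6 events

events 1..5 are fine; event 6 — the response of #3 at time 6 — makes the prefix non-linearizable
a single order respects real time; the 3 completed atomic register operations fail replay along it
e.g. #1, #2, #3: illegal at step 3, since #3 r() → 10 cannot apply there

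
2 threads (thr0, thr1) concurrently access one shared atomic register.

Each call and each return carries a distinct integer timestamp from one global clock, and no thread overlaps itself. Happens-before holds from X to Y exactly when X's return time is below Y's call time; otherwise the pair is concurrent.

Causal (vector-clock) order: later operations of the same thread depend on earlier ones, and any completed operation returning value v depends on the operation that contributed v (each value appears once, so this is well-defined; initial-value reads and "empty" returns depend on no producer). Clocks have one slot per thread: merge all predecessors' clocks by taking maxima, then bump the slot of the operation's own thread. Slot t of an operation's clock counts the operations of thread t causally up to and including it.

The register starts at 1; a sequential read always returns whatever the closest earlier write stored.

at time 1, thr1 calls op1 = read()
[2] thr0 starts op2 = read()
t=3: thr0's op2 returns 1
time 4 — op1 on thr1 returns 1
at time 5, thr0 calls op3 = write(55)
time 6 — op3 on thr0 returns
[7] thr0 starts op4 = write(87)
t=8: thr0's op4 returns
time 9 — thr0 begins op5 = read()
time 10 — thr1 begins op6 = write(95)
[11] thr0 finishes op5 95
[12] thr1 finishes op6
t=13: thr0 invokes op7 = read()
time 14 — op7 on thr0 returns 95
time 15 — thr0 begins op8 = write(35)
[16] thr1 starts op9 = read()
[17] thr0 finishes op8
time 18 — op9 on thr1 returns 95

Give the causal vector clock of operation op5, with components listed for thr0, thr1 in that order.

op1, invoked 1, has no incoming edges; only thr1's bump applies → (0, 1)
op2, invoked 2, has no incoming edges; only thr0's bump applies → (1, 0)
invoked at 10, op6 merges VC(op1)=(0, 1) and bumps thr1's slot → (0, 2)
invoked at 5, op3 merges VC(op2)=(1, 0) and bumps thr0's slot → (2, 0)
invoked at 16, op9 merges VC(op6)=(0, 2) and bumps thr1's slot → (0, 3)
invoked at 7, op4 merges VC(op3)=(2, 0) and bumps thr0's slot → (3, 0)
invoked at 9, op5 merges VC(op4)=(3, 0), VC(op6)=(0, 2) and bumps thr0's slot → (4, 2)
invoked at 13, op7 merges VC(op5)=(4, 2), VC(op6)=(0, 2) and bumps thr0's slot → (5, 2)
invoked at 15, op8 merges VC(op7)=(5, 2) and bumps thr0's slot → (6, 2)
target: VC(op5) = (4, 2)

(4, 2)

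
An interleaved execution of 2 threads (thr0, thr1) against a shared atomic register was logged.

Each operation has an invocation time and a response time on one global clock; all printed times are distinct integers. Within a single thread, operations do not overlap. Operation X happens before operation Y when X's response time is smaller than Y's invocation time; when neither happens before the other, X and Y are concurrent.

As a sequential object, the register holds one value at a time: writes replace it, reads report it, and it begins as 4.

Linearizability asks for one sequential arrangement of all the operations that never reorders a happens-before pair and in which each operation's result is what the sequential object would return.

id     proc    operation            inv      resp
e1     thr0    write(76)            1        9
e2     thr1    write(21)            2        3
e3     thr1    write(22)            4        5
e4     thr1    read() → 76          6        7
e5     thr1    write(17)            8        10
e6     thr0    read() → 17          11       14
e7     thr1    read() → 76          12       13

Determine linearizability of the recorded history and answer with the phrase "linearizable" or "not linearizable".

not linearizable

events 1..12 are fine; event 13 — the response of e7 at time 13 — makes the prefix non-linearizable
every one of the 5 real-time-consistent orders over 6 completed atomic register ops fails the sequential spec
no escape via the 1 pending operation (e6): every completion choice fails
sample order e1, e2, e3, e4, e5, e7 (pending dropped) stalls at step 4 — e4 read() → 76 has no legal effect
sample order e2, e1, e3, e4, e5, e7 (pending dropped) stalls at step 4 — e4 read() → 76 has no legal effect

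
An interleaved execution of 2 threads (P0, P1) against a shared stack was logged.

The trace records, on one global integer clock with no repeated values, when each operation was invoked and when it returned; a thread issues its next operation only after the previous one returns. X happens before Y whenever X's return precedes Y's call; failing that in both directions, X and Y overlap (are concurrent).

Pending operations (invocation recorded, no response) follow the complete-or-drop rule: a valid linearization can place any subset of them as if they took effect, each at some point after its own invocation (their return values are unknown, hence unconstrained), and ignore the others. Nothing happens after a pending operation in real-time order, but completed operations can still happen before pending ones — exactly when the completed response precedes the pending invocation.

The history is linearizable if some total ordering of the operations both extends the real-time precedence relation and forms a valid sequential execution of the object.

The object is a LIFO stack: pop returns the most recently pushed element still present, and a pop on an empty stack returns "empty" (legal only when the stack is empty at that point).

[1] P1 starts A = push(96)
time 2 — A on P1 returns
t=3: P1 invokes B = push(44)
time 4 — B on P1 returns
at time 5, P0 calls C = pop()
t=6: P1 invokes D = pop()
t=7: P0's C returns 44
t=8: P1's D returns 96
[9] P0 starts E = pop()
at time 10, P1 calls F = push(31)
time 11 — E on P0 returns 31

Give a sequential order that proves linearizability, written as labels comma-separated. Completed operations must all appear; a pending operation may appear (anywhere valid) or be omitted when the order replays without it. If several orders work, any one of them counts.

A, B, C, D, F, E

1. A push(96), leaving stack <96>
2. B push(44), leaving stack <96,44>
3. C pop() → 44, leaving stack <96>
4. D pop() → 96, leaving stack <>
5. F push(31) (pending, included), leaving stack <31>
6. E pop() → 31, leaving stack <>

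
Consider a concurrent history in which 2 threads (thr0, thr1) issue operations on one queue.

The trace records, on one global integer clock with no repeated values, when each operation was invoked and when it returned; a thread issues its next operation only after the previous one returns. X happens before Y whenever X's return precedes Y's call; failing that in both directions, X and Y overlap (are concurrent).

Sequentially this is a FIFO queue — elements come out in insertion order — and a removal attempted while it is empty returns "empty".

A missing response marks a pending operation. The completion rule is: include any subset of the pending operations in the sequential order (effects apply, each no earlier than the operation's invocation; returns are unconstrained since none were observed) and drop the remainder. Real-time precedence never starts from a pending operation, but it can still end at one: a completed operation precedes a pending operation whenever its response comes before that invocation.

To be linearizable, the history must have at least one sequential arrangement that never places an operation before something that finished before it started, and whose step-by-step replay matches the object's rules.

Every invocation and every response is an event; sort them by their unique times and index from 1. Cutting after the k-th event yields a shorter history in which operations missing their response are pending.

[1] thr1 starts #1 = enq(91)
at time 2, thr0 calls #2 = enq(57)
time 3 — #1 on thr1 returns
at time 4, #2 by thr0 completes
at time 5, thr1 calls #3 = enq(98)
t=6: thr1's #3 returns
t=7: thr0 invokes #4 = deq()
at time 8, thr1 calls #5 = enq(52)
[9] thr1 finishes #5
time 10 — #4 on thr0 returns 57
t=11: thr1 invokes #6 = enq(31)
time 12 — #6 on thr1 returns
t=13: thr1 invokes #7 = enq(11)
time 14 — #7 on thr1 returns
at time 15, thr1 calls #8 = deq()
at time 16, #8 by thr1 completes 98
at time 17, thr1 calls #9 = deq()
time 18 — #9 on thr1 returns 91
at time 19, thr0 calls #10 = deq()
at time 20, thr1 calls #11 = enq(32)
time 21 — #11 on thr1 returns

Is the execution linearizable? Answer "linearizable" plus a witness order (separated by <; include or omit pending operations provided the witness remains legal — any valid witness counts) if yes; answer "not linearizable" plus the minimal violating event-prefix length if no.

not linearizable — minimal violating prefix: 16 events

already the first 16 events (up to #8's response at time 16) admit no linearization; the first 15 still do
real-time-consistent orders of the 8 completed operations: 4 — all fail the queue replay
for example #1, #2, #3, #4, #5, #6, #7, #8 fails at step 4: #4 deq() → 57 is not legal there
for example #1, #2, #3, #5, #4, #6, #7, #8 fails at step 5: #4 deq() → 57 is not legal there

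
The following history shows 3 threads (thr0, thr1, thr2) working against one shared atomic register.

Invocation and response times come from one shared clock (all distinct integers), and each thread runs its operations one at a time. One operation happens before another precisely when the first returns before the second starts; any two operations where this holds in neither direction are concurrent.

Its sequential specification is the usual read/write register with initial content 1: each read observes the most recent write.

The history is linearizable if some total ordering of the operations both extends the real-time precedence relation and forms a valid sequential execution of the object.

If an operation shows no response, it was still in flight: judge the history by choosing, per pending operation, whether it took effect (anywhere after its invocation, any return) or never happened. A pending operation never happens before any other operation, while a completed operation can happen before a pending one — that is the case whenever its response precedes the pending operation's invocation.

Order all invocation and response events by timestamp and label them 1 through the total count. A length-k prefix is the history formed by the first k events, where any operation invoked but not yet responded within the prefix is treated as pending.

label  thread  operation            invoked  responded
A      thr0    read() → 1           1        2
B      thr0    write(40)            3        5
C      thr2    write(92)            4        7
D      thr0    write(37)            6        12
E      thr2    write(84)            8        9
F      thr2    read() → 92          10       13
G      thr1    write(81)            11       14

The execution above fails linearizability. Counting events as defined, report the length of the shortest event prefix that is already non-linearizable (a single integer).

events 1..12 are linearizable, e.g. via A, B, C, D, E:
step 1: A read() → 1 — value 1
step 2: B write(40) — value 40
step 3: C write(92) — value 92
step 4: D write(37) — value 37
step 5: E write(84) — value 84
with event 13 included (F responding at time 13), all real-time-consistent orders fail
including or dropping the 1 pending operation (G) in any combination fails
sample order A, B, C, D, E, F (pending dropped) stalls at step 6 — F read() → 92 has no legal effect
sample order A, B, C, E, D, F (pending dropped) stalls at step 6 — F read() → 92 has no legal effect

13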